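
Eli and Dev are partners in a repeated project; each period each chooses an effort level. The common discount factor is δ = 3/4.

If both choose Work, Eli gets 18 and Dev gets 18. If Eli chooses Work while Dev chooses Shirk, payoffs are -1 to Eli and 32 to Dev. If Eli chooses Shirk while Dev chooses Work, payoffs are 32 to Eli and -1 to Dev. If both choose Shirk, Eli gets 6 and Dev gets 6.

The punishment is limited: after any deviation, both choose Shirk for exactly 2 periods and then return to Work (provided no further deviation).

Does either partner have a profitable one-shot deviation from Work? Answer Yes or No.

A one-shot deviation gives 32 now, then 6 for 2 periods, then back to 18.
Gain from deviating: (32−18) today; loss: (18−6) in each of the next 2 periods.
No-deviation condition: (18−6)(δ+…+δ^2) ≥ 32−18, i.e. δ+…+δ^2 ≥ 7/6.
At δ = 3/4: δ+…+δ^2 = 1.3125 ≥ 1.1667.
So cooperation is sustainable.

No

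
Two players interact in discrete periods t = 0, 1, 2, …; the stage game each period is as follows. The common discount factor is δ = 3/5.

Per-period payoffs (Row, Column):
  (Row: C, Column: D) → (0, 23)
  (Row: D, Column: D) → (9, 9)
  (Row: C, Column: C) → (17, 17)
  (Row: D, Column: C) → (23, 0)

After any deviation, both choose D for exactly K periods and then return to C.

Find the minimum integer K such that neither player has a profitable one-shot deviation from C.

2

IC: δ(1−δ^K)/(1−δ) ≥ (23−17)/(17−9) = 3/4.
With δ = 3/5: need 1 − δ^K ≥ 3/4·(1−3/5)/(3/5), i.e. δ^K ≤ 0.5000.
Since (3/5)^1 = 0.6000 and (3/5)^2 = 0.3600, the smallest such K is 2.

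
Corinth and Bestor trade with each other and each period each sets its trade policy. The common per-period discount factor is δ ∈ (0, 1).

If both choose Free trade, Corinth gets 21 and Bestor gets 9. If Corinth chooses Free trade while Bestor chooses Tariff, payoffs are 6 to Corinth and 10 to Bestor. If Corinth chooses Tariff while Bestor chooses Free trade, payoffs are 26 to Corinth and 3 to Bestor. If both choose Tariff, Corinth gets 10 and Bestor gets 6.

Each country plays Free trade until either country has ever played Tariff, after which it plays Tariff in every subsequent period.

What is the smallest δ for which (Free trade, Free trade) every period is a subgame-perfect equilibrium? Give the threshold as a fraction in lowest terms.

For Corinth: deviation gain 26−21 = 5, per-period punishment loss 21−10 = 11. IC gives δ ≥ 5/16.
For Bestor: gain 1, loss 3 per period, so δ ≥ 1/4.
The tighter constraint is Corinth's, so cooperation needs δ ≥ 5/16.

5/16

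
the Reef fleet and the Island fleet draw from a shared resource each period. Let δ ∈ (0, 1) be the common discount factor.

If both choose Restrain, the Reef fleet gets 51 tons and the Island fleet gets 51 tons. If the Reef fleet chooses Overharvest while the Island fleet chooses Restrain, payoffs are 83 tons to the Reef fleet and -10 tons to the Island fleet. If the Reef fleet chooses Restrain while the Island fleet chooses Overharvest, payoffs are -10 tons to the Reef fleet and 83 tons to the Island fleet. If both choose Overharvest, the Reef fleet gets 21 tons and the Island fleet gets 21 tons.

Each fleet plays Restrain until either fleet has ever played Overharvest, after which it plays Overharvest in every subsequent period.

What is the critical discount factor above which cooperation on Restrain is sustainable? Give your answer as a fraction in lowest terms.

16/31

One-period gain from deviating is 83 − 51 = 32. The loss is 51 − 21 = 30 in every subsequent period, with present value 30·δ/(1−δ).
Deviation is unprofitable when 30·δ/(1−δ) ≥ 32, i.e. δ/(1−δ) ≥ 16/15.
Equivalently δ ≥ 32/(32+30) = 16/31.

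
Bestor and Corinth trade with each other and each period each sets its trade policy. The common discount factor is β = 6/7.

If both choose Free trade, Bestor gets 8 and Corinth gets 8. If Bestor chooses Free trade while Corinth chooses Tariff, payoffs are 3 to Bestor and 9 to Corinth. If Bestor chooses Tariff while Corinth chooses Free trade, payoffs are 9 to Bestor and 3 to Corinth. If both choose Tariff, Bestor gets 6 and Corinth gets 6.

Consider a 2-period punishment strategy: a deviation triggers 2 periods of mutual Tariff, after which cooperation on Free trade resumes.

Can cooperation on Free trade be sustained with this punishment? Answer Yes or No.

Yes

Comparing payoff streams over the 3 periods until play realigns: cooperate → 8(1+β+…+β^2); deviate → 9 + 6(β+…+β^2).
Cooperation is sustained iff (8−6)(β+…+β^2) ≥ 9−8.
β+…+β^2 = 6/7·(1−(6/7)^2)/(1−6/7) = 1.5918, and (9−8)/(8−6) = 0.5000.
1.5918 ≥ 0.5000, so cooperation is sustainable.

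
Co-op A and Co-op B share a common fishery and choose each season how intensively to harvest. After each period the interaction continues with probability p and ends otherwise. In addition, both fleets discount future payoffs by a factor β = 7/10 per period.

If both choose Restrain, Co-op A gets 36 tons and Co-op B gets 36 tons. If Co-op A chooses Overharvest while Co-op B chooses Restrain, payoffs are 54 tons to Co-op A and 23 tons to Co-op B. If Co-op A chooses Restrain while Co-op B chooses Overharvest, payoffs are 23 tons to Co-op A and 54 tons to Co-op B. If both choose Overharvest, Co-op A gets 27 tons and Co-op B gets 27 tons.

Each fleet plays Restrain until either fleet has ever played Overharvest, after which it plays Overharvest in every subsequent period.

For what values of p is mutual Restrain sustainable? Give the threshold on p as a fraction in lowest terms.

20/21

Expected continuation weight on next period's payoff is β·p = 7/10·p, which plays the role of the discount factor.
Cooperation requires 7/10·p ≥ (54−36)/(54−27) = 2/3, hence p ≥ 20/21.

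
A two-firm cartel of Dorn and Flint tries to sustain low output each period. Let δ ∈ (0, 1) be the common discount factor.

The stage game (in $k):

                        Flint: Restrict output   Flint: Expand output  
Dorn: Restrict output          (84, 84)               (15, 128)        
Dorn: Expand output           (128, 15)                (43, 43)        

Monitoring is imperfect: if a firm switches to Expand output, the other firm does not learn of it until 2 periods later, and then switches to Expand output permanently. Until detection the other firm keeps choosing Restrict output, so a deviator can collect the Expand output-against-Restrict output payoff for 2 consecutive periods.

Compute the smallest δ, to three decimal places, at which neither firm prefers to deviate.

A deviator earns 128 for 2 periods, then 43 forever; cooperating earns 84 forever. Multiplying the IC by (1−δ):
84 ≥ 128(1−δ^2) + 43δ^2, so 85·δ^2 ≥ 44 and δ^2 ≥ 44/85.
δ ≥ (44/85)^(1/2) ≈ 0.719.

0.719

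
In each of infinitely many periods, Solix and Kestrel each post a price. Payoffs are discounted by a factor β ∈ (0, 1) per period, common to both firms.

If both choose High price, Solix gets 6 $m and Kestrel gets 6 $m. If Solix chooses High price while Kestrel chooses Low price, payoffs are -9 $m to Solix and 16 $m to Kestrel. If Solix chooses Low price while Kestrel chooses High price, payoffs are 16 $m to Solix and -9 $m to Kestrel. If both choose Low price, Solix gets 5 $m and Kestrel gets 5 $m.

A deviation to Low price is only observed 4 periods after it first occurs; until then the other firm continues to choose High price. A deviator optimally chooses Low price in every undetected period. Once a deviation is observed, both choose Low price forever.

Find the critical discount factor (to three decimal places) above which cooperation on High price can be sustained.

0.976

A deviator earns 16 for 4 periods, then 5 forever; cooperating earns 6 forever. Multiplying the IC by (1−β):
6 ≥ 16(1−β^4) + 5β^4, so 11·β^4 ≥ 10 and β^4 ≥ 10/11.
β ≥ (10/11)^(1/4) ≈ 0.976.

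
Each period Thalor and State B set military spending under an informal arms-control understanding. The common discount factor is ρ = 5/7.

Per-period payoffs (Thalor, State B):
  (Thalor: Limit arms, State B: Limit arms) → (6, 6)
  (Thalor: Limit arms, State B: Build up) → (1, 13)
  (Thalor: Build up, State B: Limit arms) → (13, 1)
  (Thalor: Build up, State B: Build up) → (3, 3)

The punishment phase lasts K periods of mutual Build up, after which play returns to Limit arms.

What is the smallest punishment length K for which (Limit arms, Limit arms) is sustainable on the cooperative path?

IC: ρ(1−ρ^K)/(1−ρ) ≥ (13−6)/(6−3) = 7/3.
With ρ = 5/7: need 1 − ρ^K ≥ 7/3·(1−5/7)/(5/7), i.e. ρ^K ≤ 0.0667.
Since (5/7)^8 = 0.0678 and (5/7)^9 = 0.0484, the smallest such K is 9.

9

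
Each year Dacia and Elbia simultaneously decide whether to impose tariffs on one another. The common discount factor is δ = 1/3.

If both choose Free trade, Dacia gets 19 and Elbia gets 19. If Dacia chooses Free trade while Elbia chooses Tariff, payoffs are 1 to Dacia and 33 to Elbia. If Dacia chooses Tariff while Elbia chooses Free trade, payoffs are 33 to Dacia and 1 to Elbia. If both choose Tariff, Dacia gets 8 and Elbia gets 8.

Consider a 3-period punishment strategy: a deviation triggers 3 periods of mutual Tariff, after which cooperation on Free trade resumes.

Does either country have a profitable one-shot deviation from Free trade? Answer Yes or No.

Comparing payoff streams over the 4 periods until play realigns: cooperate → 19(1+δ+…+δ^3); deviate → 33 + 8(δ+…+δ^3).
Cooperation is sustained iff (19−8)(δ+…+δ^3) ≥ 33−19.
δ+…+δ^3 = 1/3·(1−(1/3)^3)/(1−1/3) = 0.4815, and (33−19)/(19−8) = 1.2727.
0.4815 < 1.2727, so cooperation is not sustainable.

Yes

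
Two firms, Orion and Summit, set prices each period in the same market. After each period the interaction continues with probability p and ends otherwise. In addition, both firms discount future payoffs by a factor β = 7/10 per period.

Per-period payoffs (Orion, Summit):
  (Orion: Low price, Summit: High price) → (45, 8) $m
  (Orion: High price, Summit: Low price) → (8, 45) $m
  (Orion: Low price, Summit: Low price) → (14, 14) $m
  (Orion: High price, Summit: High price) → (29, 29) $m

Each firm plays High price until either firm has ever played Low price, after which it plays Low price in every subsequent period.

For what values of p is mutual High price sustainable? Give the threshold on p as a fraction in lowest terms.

160/217

With continuation probability p and discount β, the effective per-period discount factor is βp.
Grim-trigger IC: βp ≥ (45−29)/(45−14) = 16/31.
So p ≥ (16/31)/(7/10) = 160/217.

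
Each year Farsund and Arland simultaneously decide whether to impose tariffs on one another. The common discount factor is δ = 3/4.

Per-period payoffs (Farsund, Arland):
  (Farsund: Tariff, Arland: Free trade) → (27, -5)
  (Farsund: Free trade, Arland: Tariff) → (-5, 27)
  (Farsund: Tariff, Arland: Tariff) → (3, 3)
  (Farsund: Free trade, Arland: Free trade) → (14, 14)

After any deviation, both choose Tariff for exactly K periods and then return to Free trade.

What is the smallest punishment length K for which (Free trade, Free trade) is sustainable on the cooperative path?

IC: δ(1−δ^K)/(1−δ) ≥ (27−14)/(14−3) = 13/11.
With δ = 3/4: need 1 − δ^K ≥ 13/11·(1−3/4)/(3/4), i.e. δ^K ≤ 0.6061.
Since (3/4)^1 = 0.7500 and (3/4)^2 = 0.5625, the smallest such K is 2.

2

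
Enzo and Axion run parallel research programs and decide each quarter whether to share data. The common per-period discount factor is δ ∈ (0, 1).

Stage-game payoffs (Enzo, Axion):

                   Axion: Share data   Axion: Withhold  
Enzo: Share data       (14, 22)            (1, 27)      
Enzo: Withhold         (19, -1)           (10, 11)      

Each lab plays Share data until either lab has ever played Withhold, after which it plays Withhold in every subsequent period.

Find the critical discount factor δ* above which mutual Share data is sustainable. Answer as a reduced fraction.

5/9

Enzo's threshold: (19−14)/(19−10) = 5/9.
Axion's threshold: (27−22)/(27−11) = 5/16.
5/9 > 5/16, so Enzo binds and δ* = 5/9.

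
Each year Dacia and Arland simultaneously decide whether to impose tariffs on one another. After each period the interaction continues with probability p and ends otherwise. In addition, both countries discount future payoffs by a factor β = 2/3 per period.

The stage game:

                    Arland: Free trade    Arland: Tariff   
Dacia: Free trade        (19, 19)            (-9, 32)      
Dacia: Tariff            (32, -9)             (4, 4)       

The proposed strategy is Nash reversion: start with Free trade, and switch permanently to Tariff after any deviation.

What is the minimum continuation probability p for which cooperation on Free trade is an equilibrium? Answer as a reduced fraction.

39/56

Expected continuation weight on next period's payoff is β·p = 2/3·p, which plays the role of the discount factor.
Cooperation requires 2/3·p ≥ (32−19)/(32−4) = 13/28, hence p ≥ 39/56.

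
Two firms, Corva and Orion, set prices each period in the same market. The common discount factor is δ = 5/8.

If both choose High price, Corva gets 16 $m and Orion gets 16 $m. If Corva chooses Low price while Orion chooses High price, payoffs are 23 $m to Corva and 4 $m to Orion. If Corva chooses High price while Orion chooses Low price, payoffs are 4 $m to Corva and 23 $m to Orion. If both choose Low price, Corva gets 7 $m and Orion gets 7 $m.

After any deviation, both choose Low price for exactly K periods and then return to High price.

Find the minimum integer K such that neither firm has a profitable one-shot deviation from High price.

No profitable deviation requires (16−7)(δ+…+δ^K) ≥ 23−16, i.e. δ+…+δ^K ≥ 7/9 ≈ 0.7778.
With δ = 5/8, the partial sums are K=1: 0.6250, K=2: 1.0156.
K = 2 is the first length at which the sum reaches 0.7778.

2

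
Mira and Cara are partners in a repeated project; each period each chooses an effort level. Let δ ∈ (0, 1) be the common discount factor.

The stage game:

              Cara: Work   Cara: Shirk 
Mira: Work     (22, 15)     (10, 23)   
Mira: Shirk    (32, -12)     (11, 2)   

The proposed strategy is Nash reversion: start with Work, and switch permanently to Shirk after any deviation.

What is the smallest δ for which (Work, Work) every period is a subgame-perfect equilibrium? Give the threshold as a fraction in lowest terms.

Mira: cooperation gives 22 each period; deviation gives 32 once then 11 forever.
  22/(1−δ) ≥ 32 + 11δ/(1−δ) ⇒ δ ≥ 10/21.
Cara: cooperation gives 15 each period; deviation gives 23 once then 2 forever.
  δ ≥ 8/21.
Both must hold, so the binding constraint is Mira's: δ ≥ 10/21.

10/21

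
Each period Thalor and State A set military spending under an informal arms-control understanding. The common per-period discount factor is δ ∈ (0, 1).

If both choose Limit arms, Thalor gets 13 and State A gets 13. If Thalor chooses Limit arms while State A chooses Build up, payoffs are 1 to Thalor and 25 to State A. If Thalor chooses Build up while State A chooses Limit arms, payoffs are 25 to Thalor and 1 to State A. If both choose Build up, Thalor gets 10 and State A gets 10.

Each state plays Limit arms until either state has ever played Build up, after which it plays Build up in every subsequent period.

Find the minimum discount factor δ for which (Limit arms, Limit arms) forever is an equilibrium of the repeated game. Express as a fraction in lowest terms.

4/5

13/(1−δ) ≥ 25 + 10δ/(1−δ)
13 ≥ 25 − 15δ
δ ≥ 12/15 = 4/5.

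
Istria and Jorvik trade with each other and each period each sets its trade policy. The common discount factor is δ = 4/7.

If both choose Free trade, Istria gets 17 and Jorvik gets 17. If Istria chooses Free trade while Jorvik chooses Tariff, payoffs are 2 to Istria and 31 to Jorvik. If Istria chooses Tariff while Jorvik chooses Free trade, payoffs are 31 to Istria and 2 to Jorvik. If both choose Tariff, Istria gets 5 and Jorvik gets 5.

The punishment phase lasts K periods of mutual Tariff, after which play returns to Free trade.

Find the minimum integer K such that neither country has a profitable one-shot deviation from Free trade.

4

IC: δ(1−δ^K)/(1−δ) ≥ (31−17)/(17−5) = 7/6.
With δ = 4/7: need 1 − δ^K ≥ 7/6·(1−4/7)/(4/7), i.e. δ^K ≤ 0.1250.
Since (4/7)^3 = 0.1866 and (4/7)^4 = 0.1066, the smallest such K is 4.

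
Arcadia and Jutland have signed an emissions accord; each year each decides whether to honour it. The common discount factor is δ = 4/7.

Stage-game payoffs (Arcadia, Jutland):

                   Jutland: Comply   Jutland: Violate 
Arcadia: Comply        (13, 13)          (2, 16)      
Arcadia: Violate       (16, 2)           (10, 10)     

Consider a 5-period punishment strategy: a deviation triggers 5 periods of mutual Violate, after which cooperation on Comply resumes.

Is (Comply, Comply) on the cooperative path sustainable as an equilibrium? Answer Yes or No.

Comparing payoff streams over the 6 periods until play realigns: cooperate → 13(1+δ+…+δ^5); deviate → 16 + 10(δ+…+δ^5).
Cooperation is sustained iff (13−10)(δ+…+δ^5) ≥ 16−13.
δ+…+δ^5 = 4/7·(1−(4/7)^5)/(1−4/7) = 1.2521, and (16−13)/(13−10) = 1.0000.
1.2521 ≥ 1.0000, so cooperation is sustainable.

Yes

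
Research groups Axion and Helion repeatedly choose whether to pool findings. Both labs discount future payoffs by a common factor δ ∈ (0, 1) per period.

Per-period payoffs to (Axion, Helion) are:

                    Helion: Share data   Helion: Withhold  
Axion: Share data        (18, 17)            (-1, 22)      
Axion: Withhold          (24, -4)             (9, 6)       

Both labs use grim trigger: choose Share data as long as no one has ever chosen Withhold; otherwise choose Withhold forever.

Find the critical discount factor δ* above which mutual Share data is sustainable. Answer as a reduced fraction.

Axion: cooperation gives 18 each period; deviation gives 24 once then 9 forever.
  18/(1−δ) ≥ 24 + 9δ/(1−δ) ⇒ δ ≥ 6/15 = 2/5.
Helion: cooperation gives 17 each period; deviation gives 22 once then 6 forever.
  δ ≥ 5/16.
Both must hold, so the binding constraint is Axion's: δ ≥ 2/5.

2/5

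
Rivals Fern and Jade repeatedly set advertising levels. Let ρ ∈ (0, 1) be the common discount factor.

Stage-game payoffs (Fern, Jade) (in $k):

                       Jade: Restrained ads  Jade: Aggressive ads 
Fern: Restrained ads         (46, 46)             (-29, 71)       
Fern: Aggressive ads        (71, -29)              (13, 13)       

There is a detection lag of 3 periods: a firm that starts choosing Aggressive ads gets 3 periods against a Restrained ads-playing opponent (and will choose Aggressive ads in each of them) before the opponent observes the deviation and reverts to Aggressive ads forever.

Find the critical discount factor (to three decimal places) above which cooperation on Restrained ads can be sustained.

Deviating for the 3 undetected periods gains 71−46 = 25 per period over cooperation, then loses 46−13 = 33 per period forever once punishment starts.
Gain: 25(1 + ρ + … + ρ^2); loss: 33·ρ^3/(1−ρ).
No profitable deviation ⇔ 25(1−ρ^3) ≤ 33·ρ^3, i.e. ρ^3 ≥ 25/(25+33) = 25/58.
Hence ρ ≥ (25/58)^(1/3) ≈ 0.755.

0.755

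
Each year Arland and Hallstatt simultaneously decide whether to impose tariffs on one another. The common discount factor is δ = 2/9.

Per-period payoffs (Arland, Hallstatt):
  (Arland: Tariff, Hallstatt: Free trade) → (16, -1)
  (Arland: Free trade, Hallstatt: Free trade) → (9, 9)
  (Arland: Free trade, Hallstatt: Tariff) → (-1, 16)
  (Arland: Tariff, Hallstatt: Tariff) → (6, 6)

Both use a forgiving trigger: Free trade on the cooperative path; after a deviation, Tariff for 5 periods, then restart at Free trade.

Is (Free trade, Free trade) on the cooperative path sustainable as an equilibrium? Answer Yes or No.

A one-shot deviation gives 16 now, then 6 for 5 periods, then back to 9.
Gain from deviating: (16−9) today; loss: (9−6) in each of the next 5 periods.
No-deviation condition: (9−6)(δ+…+δ^5) ≥ 16−9, i.e. δ+…+δ^5 ≥ 7/3.
At δ = 2/9: δ+…+δ^5 = 0.2856 < 2.3333.
So cooperation is not sustainable.

No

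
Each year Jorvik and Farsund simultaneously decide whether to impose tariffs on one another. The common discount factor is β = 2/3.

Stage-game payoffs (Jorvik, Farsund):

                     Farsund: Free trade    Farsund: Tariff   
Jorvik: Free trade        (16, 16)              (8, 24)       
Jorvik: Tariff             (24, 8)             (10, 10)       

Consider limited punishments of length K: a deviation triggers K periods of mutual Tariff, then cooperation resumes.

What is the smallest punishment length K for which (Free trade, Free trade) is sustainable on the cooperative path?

IC: β(1−β^K)/(1−β) ≥ (24−16)/(16−10) = 4/3.
With β = 2/3: need 1 − β^K ≥ 4/3·(1−2/3)/(2/3), i.e. β^K ≤ 0.3333.
Since (2/3)^2 = 0.4444 and (2/3)^3 = 0.2963, the smallest such K is 3.

3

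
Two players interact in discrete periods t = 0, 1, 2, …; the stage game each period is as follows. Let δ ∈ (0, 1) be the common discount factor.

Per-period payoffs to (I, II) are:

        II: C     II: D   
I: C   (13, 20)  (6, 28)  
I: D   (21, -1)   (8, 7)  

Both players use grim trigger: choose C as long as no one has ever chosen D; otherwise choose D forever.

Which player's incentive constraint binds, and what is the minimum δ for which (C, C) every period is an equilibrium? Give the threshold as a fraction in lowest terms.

I; δ ≥ 8/13

I's threshold: (21−13)/(21−8) = 8/13.
II's threshold: (28−20)/(28−7) = 8/21.
8/13 > 8/21, so I binds and δ* = 8/13.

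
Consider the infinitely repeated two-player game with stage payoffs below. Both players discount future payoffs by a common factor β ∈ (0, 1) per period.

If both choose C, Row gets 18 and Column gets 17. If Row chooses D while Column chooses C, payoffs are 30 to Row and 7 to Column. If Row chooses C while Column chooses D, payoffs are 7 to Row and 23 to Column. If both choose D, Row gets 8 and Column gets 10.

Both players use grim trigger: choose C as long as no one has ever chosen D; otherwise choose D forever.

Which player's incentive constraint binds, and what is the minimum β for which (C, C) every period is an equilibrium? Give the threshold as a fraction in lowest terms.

Row; β ≥ 6/11

For Row: deviation gain 30−18 = 12, per-period punishment loss 18−8 = 10. IC gives β ≥ 12/22 = 6/11.
For Column: gain 6, loss 7 per period, so β ≥ 6/13.
The tighter constraint is Row's, so cooperation needs β ≥ 6/11.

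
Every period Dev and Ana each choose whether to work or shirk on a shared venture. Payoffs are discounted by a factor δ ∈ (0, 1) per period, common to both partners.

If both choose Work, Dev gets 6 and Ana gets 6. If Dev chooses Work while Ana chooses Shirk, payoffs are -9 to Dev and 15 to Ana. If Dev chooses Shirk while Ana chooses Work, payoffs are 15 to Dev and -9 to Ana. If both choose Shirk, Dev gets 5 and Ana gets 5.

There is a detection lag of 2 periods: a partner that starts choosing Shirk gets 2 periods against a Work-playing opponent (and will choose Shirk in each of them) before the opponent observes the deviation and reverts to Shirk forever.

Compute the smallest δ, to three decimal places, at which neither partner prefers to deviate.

Deviating for the 2 undetected periods gains 15−6 = 9 per period over cooperation, then loses 6−5 = 1 per period forever once punishment starts.
Gain: 9(1 + δ + … + δ^1); loss: 1·δ^2/(1−δ).
No profitable deviation ⇔ 9(1−δ^2) ≤ 1·δ^2, i.e. δ^2 ≥ 9/(9+1) = 9/10.
Hence δ ≥ (9/10)^(1/2) ≈ 0.949.

0.949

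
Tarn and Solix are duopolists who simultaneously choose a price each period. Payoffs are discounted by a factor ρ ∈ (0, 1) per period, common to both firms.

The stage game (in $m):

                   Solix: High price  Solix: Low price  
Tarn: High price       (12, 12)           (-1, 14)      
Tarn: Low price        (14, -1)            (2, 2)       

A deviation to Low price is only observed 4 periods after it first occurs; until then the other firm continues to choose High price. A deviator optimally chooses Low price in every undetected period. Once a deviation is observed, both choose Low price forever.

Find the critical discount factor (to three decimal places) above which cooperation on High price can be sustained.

A deviator earns 14 for 4 periods, then 2 forever; cooperating earns 12 forever. Multiplying the IC by (1−ρ):
12 ≥ 14(1−ρ^4) + 2ρ^4, so 12·ρ^4 ≥ 2 and ρ^4 ≥ 1/6.
ρ ≥ (1/6)^(1/4) ≈ 0.639.

0.639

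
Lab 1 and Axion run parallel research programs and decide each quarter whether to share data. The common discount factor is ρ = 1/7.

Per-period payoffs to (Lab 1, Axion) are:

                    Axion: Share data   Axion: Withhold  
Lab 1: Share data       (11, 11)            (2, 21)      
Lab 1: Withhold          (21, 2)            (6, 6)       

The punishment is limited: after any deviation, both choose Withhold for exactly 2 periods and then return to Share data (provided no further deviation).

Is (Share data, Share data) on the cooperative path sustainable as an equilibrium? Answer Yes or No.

No

A one-shot deviation gives 21 now, then 6 for 2 periods, then back to 11.
Gain from deviating: (21−11) today; loss: (11−6) in each of the next 2 periods.
No-deviation condition: (11−6)(ρ+…+ρ^2) ≥ 21−11, i.e. ρ+…+ρ^2 ≥ 2.
At ρ = 1/7: ρ+…+ρ^2 = 0.1633 < 2.0000.
So cooperation is not sustainable.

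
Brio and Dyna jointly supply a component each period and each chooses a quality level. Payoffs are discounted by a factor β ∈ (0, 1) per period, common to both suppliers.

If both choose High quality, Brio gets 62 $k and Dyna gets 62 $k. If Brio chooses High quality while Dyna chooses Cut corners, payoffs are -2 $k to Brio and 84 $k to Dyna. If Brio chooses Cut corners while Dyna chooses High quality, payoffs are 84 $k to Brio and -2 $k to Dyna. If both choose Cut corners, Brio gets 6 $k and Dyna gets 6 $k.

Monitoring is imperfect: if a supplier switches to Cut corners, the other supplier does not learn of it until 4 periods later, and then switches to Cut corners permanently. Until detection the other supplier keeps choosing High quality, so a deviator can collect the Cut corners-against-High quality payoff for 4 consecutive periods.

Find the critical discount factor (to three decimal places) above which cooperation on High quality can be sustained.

0.729

Deviating for the 4 undetected periods gains 84−62 = 22 per period over cooperation, then loses 62−6 = 56 per period forever once punishment starts.
Gain: 22(1 + β + … + β^3); loss: 56·β^4/(1−β).
No profitable deviation ⇔ 22(1−β^4) ≤ 56·β^4, i.e. β^4 ≥ 22/(22+56) = 11/39.
Hence β ≥ (11/39)^(1/4) ≈ 0.729.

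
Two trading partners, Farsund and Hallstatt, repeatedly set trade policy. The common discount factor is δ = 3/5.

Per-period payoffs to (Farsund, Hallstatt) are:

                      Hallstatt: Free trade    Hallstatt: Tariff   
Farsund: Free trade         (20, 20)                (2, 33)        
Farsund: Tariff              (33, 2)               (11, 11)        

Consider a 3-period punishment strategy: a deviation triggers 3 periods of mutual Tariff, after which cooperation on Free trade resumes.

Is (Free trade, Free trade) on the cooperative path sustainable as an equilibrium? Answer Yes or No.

Comparing payoff streams over the 4 periods until play realigns: cooperate → 20(1+δ+…+δ^3); deviate → 33 + 11(δ+…+δ^3).
Cooperation is sustained iff (20−11)(δ+…+δ^3) ≥ 33−20.
δ+…+δ^3 = 3/5·(1−(3/5)^3)/(1−3/5) = 1.1760, and (33−20)/(20−11) = 1.4444.
1.1760 < 1.4444, so cooperation is not sustainable.

No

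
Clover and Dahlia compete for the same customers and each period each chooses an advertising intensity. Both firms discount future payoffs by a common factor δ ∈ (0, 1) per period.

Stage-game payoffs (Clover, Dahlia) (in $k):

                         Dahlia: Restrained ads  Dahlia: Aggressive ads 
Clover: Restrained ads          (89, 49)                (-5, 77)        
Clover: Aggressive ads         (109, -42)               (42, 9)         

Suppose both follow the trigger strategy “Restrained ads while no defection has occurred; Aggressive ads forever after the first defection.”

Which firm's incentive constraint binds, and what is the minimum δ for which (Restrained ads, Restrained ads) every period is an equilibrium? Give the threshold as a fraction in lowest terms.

Clover: cooperation gives 89 each period; deviation gives 109 once then 42 forever.
  89/(1−δ) ≥ 109 + 42δ/(1−δ) ⇒ δ ≥ 20/67.
Dahlia: cooperation gives 49 each period; deviation gives 77 once then 9 forever.
  δ ≥ 28/68 = 7/17.
Both must hold, so the binding constraint is Dahlia's: δ ≥ 7/17.

Dahlia; δ ≥ 7/17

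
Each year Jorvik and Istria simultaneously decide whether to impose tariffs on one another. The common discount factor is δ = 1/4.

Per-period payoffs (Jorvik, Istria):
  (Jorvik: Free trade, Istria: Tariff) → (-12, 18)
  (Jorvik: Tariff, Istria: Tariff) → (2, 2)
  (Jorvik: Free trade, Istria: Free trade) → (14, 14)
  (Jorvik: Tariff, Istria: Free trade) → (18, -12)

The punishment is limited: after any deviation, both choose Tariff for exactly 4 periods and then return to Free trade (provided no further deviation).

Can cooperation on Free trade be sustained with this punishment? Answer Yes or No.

No

Comparing payoff streams over the 5 periods until play realigns: cooperate → 14(1+δ+…+δ^4); deviate → 18 + 2(δ+…+δ^4).
Cooperation is sustained iff (14−2)(δ+…+δ^4) ≥ 18−14.
δ+…+δ^4 = 1/4·(1−(1/4)^4)/(1−1/4) = 0.3320, and (18−14)/(14−2) = 0.3333.
0.3320 < 0.3333, so cooperation is not sustainable.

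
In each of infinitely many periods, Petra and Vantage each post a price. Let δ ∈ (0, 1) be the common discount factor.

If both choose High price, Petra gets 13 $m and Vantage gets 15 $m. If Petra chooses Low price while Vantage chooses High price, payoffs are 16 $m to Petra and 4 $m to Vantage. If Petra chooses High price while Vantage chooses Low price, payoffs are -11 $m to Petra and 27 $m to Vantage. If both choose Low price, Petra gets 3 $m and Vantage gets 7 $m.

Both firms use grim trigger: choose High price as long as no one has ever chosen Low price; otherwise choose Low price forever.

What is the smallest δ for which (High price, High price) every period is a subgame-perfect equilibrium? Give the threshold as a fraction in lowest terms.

3/5

For Petra: deviation gain 16−13 = 3, per-period punishment loss 13−3 = 10. IC gives δ ≥ 3/13.
For Vantage: gain 12, loss 8 per period, so δ ≥ 12/20 = 3/5.
The tighter constraint is Vantage's, so cooperation needs δ ≥ 3/5.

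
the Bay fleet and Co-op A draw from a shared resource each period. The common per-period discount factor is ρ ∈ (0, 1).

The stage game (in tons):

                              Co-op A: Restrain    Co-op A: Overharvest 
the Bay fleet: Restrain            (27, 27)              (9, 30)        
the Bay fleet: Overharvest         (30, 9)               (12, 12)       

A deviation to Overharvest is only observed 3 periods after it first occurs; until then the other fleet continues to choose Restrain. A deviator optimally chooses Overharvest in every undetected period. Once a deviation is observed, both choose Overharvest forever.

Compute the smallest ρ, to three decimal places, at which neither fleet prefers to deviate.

0.550

The best deviation is to choose Overharvest for all 3 undetected periods, earning 30 each, then 12 forever once detected.
Deviation value: 30(1−ρ^3)/(1−ρ) + 12ρ^3/(1−ρ); cooperation value: 27/(1−ρ).
IC: 27 ≥ 30(1−ρ^3) + 12ρ^3 = 30 − 18ρ^3.
So ρ^3 ≥ 3/18 = 1/6, giving ρ ≥ (1/6)^(1/3) ≈ 0.550.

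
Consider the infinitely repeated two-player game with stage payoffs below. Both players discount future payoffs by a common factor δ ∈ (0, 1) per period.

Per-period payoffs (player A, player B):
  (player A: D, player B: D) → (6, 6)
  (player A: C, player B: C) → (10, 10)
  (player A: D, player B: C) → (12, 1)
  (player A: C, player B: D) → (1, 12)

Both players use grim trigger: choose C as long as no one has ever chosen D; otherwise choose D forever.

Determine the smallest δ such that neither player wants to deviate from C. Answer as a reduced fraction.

One-period gain from deviating is 12 − 10 = 2. The loss is 10 − 6 = 4 in every subsequent period, with present value 4·δ/(1−δ).
Deviation is unprofitable when 4·δ/(1−δ) ≥ 2, i.e. δ/(1−δ) ≥ 1/2.
Equivalently δ ≥ 2/(2+4) = 1/3.

1/3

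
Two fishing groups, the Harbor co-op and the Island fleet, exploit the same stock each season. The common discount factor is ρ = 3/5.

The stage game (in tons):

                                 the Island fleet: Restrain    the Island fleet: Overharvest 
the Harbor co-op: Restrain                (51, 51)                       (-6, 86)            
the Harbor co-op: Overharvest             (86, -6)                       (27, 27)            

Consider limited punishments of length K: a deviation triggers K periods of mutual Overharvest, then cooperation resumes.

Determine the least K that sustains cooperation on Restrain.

No profitable deviation requires (51−27)(ρ+…+ρ^K) ≥ 86−51, i.e. ρ+…+ρ^K ≥ 35/24 ≈ 1.4583.
With ρ = 3/5, the partial sums are K=1: 0.6000, K=2: 0.9600, …, K=6: 1.4300, K=7: 1.4580, K=8: 1.4748.
K = 8 is the first length at which the sum reaches 1.4583.

8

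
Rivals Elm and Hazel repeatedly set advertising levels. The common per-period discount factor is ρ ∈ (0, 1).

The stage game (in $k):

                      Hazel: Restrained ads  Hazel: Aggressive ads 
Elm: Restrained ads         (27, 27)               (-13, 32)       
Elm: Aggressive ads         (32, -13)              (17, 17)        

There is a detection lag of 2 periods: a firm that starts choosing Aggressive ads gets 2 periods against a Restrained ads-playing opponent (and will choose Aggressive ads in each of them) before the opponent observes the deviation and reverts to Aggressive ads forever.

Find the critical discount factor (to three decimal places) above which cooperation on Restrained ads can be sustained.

0.577

The best deviation is to choose Aggressive ads for all 2 undetected periods, earning 32 each, then 17 forever once detected.
Deviation value: 32(1−ρ^2)/(1−ρ) + 17ρ^2/(1−ρ); cooperation value: 27/(1−ρ).
IC: 27 ≥ 32(1−ρ^2) + 17ρ^2 = 32 − 15ρ^2.
So ρ^2 ≥ 5/15 = 1/3, giving ρ ≥ (1/3)^(1/2) ≈ 0.577.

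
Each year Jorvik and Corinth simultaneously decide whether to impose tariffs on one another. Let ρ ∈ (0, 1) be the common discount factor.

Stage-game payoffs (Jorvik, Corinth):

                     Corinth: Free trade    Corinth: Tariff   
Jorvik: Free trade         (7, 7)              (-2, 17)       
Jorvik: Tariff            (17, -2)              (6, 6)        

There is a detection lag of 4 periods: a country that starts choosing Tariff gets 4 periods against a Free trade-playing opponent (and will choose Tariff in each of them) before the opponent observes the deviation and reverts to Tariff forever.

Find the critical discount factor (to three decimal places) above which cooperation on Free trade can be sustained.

0.976

Deviating for the 4 undetected periods gains 17−7 = 10 per period over cooperation, then loses 7−6 = 1 per period forever once punishment starts.
Gain: 10(1 + ρ + … + ρ^3); loss: 1·ρ^4/(1−ρ).
No profitable deviation ⇔ 10(1−ρ^4) ≤ 1·ρ^4, i.e. ρ^4 ≥ 10/(10+1) = 10/11.
Hence ρ ≥ (10/11)^(1/4) ≈ 0.976.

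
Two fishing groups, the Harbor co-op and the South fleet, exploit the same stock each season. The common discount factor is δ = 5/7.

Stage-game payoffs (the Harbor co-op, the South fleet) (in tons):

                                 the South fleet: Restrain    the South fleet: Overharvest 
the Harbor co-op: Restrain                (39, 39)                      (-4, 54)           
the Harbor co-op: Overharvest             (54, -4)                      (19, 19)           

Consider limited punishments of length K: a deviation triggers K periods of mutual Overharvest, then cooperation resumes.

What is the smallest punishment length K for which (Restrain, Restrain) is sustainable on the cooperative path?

2

Need Σ_{k=1}^{K} δ^k ≥ (54−39)/(39−19) = 0.7500 at δ = 5/7.
At K = 1 the sum is 0.7143 < 0.7500; at K = 2 it is 1.2245 ≥ 0.7500.
So the minimum punishment length is K = 2.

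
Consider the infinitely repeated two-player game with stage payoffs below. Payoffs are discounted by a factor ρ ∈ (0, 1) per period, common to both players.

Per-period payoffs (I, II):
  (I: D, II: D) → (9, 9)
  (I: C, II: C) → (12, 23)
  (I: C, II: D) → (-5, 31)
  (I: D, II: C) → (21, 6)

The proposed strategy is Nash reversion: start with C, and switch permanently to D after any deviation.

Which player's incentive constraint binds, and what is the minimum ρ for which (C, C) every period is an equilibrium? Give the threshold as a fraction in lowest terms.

I: cooperation gives 12 each period; deviation gives 21 once then 9 forever.
  12/(1−ρ) ≥ 21 + 9ρ/(1−ρ) ⇒ ρ ≥ 9/12 = 3/4.
II: cooperation gives 23 each period; deviation gives 31 once then 9 forever.
  ρ ≥ 8/22 = 4/11.
Both must hold, so the binding constraint is I's: ρ ≥ 3/4.

I; ρ ≥ 3/4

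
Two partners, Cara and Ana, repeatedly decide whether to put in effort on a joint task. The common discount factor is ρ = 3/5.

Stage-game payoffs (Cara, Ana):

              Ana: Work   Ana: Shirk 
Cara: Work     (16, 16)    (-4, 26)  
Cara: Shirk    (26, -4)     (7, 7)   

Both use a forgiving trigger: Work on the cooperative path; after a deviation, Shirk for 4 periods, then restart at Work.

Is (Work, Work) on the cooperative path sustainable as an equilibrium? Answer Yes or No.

A one-shot deviation gives 26 now, then 7 for 4 periods, then back to 16.
Gain from deviating: (26−16) today; loss: (16−7) in each of the next 4 periods.
No-deviation condition: (16−7)(ρ+…+ρ^4) ≥ 26−16, i.e. ρ+…+ρ^4 ≥ 10/9.
At ρ = 3/5: ρ+…+ρ^4 = 1.3056 ≥ 1.1111.
So cooperation is sustainable.

Yes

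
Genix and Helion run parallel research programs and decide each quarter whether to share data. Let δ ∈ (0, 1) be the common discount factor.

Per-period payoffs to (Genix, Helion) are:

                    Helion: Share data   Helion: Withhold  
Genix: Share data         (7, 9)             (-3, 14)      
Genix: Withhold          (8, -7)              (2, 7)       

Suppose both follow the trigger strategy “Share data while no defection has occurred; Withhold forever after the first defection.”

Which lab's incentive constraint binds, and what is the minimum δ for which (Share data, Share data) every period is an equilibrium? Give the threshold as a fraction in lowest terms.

Helion; δ ≥ 5/7

Genix: cooperation gives 7 each period; deviation gives 8 once then 2 forever.
  7/(1−δ) ≥ 8 + 2δ/(1−δ) ⇒ δ ≥ 1/6.
Helion: cooperation gives 9 each period; deviation gives 14 once then 7 forever.
  δ ≥ 5/7.
Both must hold, so the binding constraint is Helion's: δ ≥ 5/7.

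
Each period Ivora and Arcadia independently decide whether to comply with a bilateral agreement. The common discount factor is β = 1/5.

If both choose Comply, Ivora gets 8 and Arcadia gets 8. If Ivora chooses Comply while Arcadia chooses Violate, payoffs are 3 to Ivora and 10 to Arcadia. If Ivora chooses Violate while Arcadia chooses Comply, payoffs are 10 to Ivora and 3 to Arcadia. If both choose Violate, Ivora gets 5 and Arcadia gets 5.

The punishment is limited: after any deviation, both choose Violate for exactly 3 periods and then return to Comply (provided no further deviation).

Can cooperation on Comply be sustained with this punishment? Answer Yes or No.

No

A one-shot deviation gives 10 now, then 5 for 3 periods, then back to 8.
Gain from deviating: (10−8) today; loss: (8−5) in each of the next 3 periods.
No-deviation condition: (8−5)(β+…+β^3) ≥ 10−8, i.e. β+…+β^3 ≥ 2/3.
At β = 1/5: β+…+β^3 = 0.2480 < 0.6667.
So cooperation is not sustainable.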